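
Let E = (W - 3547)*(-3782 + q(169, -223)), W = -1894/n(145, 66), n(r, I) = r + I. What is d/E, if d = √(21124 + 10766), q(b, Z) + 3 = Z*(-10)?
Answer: 211*√31890/1166733605 ≈ 3.2295e-5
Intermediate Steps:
n(r, I) = I + r
W = -1894/211 (W = -1894/(66 + 145) = -1894/211 ≈ -8.9763)
q(b, Z) = -3 - 10*Z (q(b, Z) = -3 + Z*(-10) = -3 - 10*Z)
d = √31890 ≈ 178.58
E = 1166733605/211 (E = (-1894/211 - 3547)*(-3782 + (-3 - 10*(-223))) = -750311*(-3782 + (-3 + 2230))/211 = -750311*(-3782 + 2227)/211 = -750311/211*(-1555) = 1166733605/211 ≈ 5.5295e+6)
d/E = √31890/(1166733605/211) = √31890*(211/1166733605) = 211*√31890/1166733605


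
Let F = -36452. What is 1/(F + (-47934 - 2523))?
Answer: -1/86909 ≈ -1.1506e-5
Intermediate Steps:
1/(F + (-47934 - 2523)) = 1/(-36452 + (-47934 - 2523)) = 1/(-36452 - 50457) = 1/(-86909) = -1/86909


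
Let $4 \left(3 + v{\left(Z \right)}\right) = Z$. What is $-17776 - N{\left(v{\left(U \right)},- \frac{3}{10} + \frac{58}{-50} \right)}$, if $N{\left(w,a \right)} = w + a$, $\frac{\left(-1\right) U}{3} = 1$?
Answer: $- \frac{1777079}{100} \approx -17771.0$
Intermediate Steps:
$U = -3$ ($U = \left(-3\right) 1 = -3$)
$v{\left(Z \right)} = -3 + \frac{Z}{4}$
$N{\left(w,a \right)} = a + w$
$-17776 - N{\left(v{\left(U \right)},- \frac{3}{10} + \frac{58}{-50} \right)} = -17776 - \left(\left(- \frac{3}{10} + \frac{58}{-50}\right) + \left(-3 + \frac{1}{4} \left(-3\right)\right)\right) = -17776 - \left(\left(\left(-3\right) \frac{1}{10} + 58 \left(- \frac{1}{50}\right)\right) - \frac{15}{4}\right) = -17776 - \left(\left(- \frac{3}{10} - \frac{29}{25}\right) - \frac{15}{4}\right) = -17776 - \left(- \frac{73}{50} - \frac{15}{4}\right) = -17776 - - \frac{521}{100} = -17776 + \frac{521}{100} = - \frac{1777079}{100}$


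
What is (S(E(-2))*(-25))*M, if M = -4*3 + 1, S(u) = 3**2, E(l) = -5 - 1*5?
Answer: 2475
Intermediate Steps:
E(l) = -10 (E(l) = -5 - 5 = -10)
S(u) = 9
M = -11 (M = -12 + 1 = -11)
(S(E(-2))*(-25))*M = (9*(-25))*(-11) = -225*(-11) = 2475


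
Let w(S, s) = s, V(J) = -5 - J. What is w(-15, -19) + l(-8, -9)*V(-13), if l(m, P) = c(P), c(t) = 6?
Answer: 29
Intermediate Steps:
l(m, P) = 6
w(-15, -19) + l(-8, -9)*V(-13) = -19 + 6*(-5 - 1*(-13)) = -19 + 6*(-5 + 13) = -19 + 6*8 = -19 + 48 = 29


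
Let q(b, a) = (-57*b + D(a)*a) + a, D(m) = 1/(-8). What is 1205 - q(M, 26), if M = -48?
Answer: -6215/4 ≈ -1553.8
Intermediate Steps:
D(m) = -⅛
q(b, a) = -57*b + 7*a/8 (q(b, a) = (-57*b - a/8) + a = -57*b + 7*a/8)
1205 - q(M, 26) = 1205 - (-57*(-48) + (7/8)*26) = 1205 - (2736 + 91/4) = 1205 - 1*11035/4 = 1205 - 11035/4 = -6215/4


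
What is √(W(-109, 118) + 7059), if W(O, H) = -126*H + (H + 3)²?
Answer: 4*√427 ≈ 82.656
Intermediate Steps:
W(O, H) = (3 + H)² - 126*H (W(O, H) = -126*H + (3 + H)² = (3 + H)² - 126*H)
√(W(-109, 118) + 7059) = √(((3 + 118)² - 126*118) + 7059) = √((121² - 14868) + 7059) = √((14641 - 14868) + 7059) = √(-227 + 7059) = √6832 = 4*√427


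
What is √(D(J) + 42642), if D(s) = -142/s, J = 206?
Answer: √452381665/103 ≈ 206.50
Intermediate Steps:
√(D(J) + 42642) = √(-142/206 + 42642) = √(-142*1/206 + 42642) = √(-71/103 + 42642) = √(4392055/103) = √452381665/103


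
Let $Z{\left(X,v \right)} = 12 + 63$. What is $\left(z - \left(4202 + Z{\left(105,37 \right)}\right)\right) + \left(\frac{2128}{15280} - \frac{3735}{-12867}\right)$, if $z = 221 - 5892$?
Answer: $- \frac{40745198848}{4095995} \approx -9947.6$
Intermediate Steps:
$Z{\left(X,v \right)} = 75$
$z = -5671$ ($z = 221 + \left(-6537 + 645\right) = 221 - 5892 = -5671$)
$\left(z - \left(4202 + Z{\left(105,37 \right)}\right)\right) + \left(\frac{2128}{15280} - \frac{3735}{-12867}\right) = \left(-5671 - 4277\right) + \left(\frac{2128}{15280} - \frac{3735}{-12867}\right) = \left(-5671 - 4277\right) + \left(2128 \cdot \frac{1}{15280} - - \frac{1245}{4289}\right) = \left(-5671 - 4277\right) + \left(\frac{133}{955} + \frac{1245}{4289}\right) = -9948 + \frac{1759412}{4095995} = - \frac{40745198848}{4095995}$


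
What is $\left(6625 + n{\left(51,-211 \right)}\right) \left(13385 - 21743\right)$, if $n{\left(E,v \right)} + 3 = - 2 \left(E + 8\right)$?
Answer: $-54360432$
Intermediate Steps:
$n{\left(E,v \right)} = -19 - 2 E$ ($n{\left(E,v \right)} = -3 - 2 \left(E + 8\right) = -3 - 2 \left(8 + E\right) = -3 - \left(16 + 2 E\right) = -19 - 2 E$)
$\left(6625 + n{\left(51,-211 \right)}\right) \left(13385 - 21743\right) = \left(6625 - 121\right) \left(13385 - 21743\right) = \left(6625 - 121\right) \left(-8358\right) = 6504 \left(-8358\right) = -54360432$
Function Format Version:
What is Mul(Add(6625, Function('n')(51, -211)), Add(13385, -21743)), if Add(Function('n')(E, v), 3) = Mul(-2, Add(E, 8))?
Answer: -54360432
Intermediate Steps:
Function('n')(E, v) = Add(-19, Mul(-2, E)) (Function('n')(E, v) = Add(-3, Mul(-2, Add(E, 8))) = Add(-3, Mul(-2, Add(8, E))) = Add(-3, Add(-16, Mul(-2, E))) = Add(-19, Mul(-2, E)))
Mul(Add(6625, Function('n')(51, -211)), Add(13385, -21743)) = Mul(Add(6625, Add(-19, Mul(-2, 51))), Add(13385, -21743)) = Mul(Add(6625, Add(-19, -102)), -8358) = Mul(Add(6625, -121), -8358) = Mul(6504, -8358) = -54360432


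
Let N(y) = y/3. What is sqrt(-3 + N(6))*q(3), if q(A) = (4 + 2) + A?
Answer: 9*I ≈ 9.0*I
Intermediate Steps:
q(A) = 6 + A
N(y) = y/3 (N(y) = y*(1/3) = y/3)
sqrt(-3 + N(6))*q(3) = sqrt(-3 + (1/3)*6)*(6 + 3) = sqrt(-3 + 2)*9 = sqrt(-1)*9 = I*9 = 9*I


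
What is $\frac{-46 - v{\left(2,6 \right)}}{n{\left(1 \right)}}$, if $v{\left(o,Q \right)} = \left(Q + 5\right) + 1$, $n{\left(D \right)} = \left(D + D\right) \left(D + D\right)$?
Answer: $- \frac{29}{2} \approx -14.5$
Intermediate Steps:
$n{\left(D \right)} = 4 D^{2}$ ($n{\left(D \right)} = 2 D 2 D = 4 D^{2}$)
$v{\left(o,Q \right)} = 6 + Q$ ($v{\left(o,Q \right)} = \left(5 + Q\right) + 1 = 6 + Q$)
$\frac{-46 - v{\left(2,6 \right)}}{n{\left(1 \right)}} = \frac{-46 - \left(6 + 6\right)}{4 \cdot 1^{2}} = \frac{-46 - 12}{4 \cdot 1} = \frac{-46 - 12}{4} = \left(-58\right) \frac{1}{4} = - \frac{29}{2}$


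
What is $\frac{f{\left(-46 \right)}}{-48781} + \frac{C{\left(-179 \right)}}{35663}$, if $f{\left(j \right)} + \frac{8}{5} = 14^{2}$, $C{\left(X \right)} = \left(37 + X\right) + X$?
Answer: $- \frac{112957941}{8698384015} \approx -0.012986$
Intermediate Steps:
$C{\left(X \right)} = 37 + 2 X$
$f{\left(j \right)} = \frac{972}{5}$ ($f{\left(j \right)} = - \frac{8}{5} + 14^{2} = - \frac{8}{5} + 196 = \frac{972}{5}$)
$\frac{f{\left(-46 \right)}}{-48781} + \frac{C{\left(-179 \right)}}{35663} = \frac{972}{5 \left(-48781\right)} + \frac{37 + 2 \left(-179\right)}{35663} = \frac{972}{5} \left(- \frac{1}{48781}\right) + \left(37 - 358\right) \frac{1}{35663} = - \frac{972}{243905} - \frac{321}{35663} = - \frac{112957941}{8698384015}$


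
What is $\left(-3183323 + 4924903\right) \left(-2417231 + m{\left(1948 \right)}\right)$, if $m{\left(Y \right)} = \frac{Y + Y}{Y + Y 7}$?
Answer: $-4209800729585$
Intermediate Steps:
$m{\left(Y \right)} = \frac{1}{4}$ ($m{\left(Y \right)} = \frac{2 Y}{Y + 7 Y} = \frac{2 Y}{8 Y} = 2 Y \frac{1}{8 Y} = \frac{1}{4}$)
$\left(-3183323 + 4924903\right) \left(-2417231 + m{\left(1948 \right)}\right) = \left(-3183323 + 4924903\right) \left(-2417231 + \frac{1}{4}\right) = 1741580 \left(- \frac{9668923}{4}\right) = -4209800729585$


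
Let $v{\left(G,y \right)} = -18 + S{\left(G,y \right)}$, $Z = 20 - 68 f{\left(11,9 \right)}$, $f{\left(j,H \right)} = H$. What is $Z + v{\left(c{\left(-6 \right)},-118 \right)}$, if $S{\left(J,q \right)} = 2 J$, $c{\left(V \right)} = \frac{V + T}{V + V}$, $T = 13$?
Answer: $- \frac{3667}{6} \approx -611.17$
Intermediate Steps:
$c{\left(V \right)} = \frac{13 + V}{2 V}$ ($c{\left(V \right)} = \frac{V + 13}{V + V} = \frac{13 + V}{2 V}$)
$Z = -592$ ($Z = 20 - 612 = -592$)
$v{\left(G,y \right)} = -18 + 2 G$
$Z + v{\left(c{\left(-6 \right)},-118 \right)} = -592 - \left(18 - 2 \frac{13 - 6}{2 \left(-6\right)}\right) = -592 - \left(18 - 2 \cdot \frac{1}{2} \left(- \frac{1}{6}\right) 7\right) = -592 + \left(-18 + 2 \left(- \frac{7}{12}\right)\right) = -592 - \frac{115}{6} = - \frac{3667}{6}$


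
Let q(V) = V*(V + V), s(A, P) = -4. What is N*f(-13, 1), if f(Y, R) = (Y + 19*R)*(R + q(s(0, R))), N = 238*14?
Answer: 659736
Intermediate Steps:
N = 3332
q(V) = 2*V² (q(V) = V*(2*V) = 2*V²)
f(Y, R) = (32 + R)*(Y + 19*R) (f(Y, R) = (Y + 19*R)*(R + 2*(-4)²) = (Y + 19*R)*(R + 2*16) = (Y + 19*R)*(R + 32) = (Y + 19*R)*(32 + R) = (32 + R)*(Y + 19*R))
N*f(-13, 1) = 3332*(19*1² + 32*(-13) + 608*1 + 1*(-13)) = 3332*(19*1 - 416 + 608 - 13) = 3332*(19 - 416 + 608 - 13) = 3332*198 = 659736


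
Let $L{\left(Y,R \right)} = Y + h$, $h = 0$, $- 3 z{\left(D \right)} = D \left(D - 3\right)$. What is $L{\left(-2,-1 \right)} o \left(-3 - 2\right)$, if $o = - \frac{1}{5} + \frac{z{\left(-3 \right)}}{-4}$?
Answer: $13$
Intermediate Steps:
$z{\left(D \right)} = - \frac{D \left(-3 + D\right)}{3}$ ($z{\left(D \right)} = - \frac{D \left(D - 3\right)}{3} = - \frac{D \left(-3 + D\right)}{3}$)
$L{\left(Y,R \right)} = Y$ ($L{\left(Y,R \right)} = Y + 0 = Y$)
$o = \frac{13}{10}$ ($o = - \frac{1}{5} + \frac{\frac{1}{3} \left(-3\right) \left(3 - -3\right)}{-4} = \left(-1\right) \frac{1}{5} + \frac{1}{3} \left(-3\right) \left(3 + 3\right) \left(- \frac{1}{4}\right) = - \frac{1}{5} + \frac{1}{3} \left(-3\right) 6 \left(- \frac{1}{4}\right) = - \frac{1}{5} - - \frac{3}{2} = - \frac{1}{5} + \frac{3}{2} = \frac{13}{10} \approx 1.3$)
$L{\left(-2,-1 \right)} o \left(-3 - 2\right) = - 2 \frac{13 \left(-3 - 2\right)}{10} = - 2 \cdot \frac{13}{10} \left(-5\right) = \left(-2\right) \left(- \frac{13}{2}\right) = 13$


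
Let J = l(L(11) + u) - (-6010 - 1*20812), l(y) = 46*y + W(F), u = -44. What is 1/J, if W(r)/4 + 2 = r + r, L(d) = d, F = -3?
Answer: 1/25272 ≈ 3.9569e-5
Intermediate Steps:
W(r) = -8 + 8*r (W(r) = -8 + 4*(r + r) = -8 + 4*(2*r) = -8 + 8*r)
l(y) = -32 + 46*y (l(y) = 46*y + (-8 + 8*(-3)) = 46*y + (-8 - 24) = 46*y - 32 = -32 + 46*y)
J = 25272 (J = (-32 + 46*(11 - 44)) - (-6010 - 1*20812) = (-32 + 46*(-33)) - (-6010 - 20812) = (-32 - 1518) - 1*(-26822) = -1550 + 26822 = 25272)
1/J = 1/25272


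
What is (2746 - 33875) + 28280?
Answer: -2849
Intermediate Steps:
(2746 - 33875) + 28280 = -31129 + 28280 = -2849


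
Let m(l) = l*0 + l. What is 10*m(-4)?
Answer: -40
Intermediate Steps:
m(l) = l (m(l) = 0 + l = l)
10*m(-4) = 10*(-4) = -40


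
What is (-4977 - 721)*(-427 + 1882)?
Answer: -8290590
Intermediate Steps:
(-4977 - 721)*(-427 + 1882) = -5698*1455 = -8290590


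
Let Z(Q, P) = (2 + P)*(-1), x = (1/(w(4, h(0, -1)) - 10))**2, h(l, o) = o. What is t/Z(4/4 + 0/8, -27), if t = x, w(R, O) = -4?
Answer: 1/4900 ≈ 0.00020408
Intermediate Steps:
x = 1/196 (x = (1/(-4 - 10))**2 = (1/(-14))**2 = (-1/14)**2 = 1/196 ≈ 0.0051020)
Z(Q, P) = -2 - P
t = 1/196 ≈ 0.0051020
t/Z(4/4 + 0/8, -27) = 1/(196*(-2 - 1*(-27))) = 1/(196*(-2 + 27)) = (1/196)/25 = (1/196)*(1/25) = 1/4900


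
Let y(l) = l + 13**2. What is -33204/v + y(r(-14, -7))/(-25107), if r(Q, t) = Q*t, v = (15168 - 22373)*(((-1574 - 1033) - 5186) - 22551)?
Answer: -4933955639/457425520970 ≈ -0.010786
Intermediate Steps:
v = 218628520 (v = -7205*((-2607 - 5186) - 22551) = -7205*(-7793 - 22551) = -7205*(-30344) = 218628520)
y(l) = 169 + l (y(l) = l + 169 = 169 + l)
-33204/v + y(r(-14, -7))/(-25107) = -33204/218628520 + (169 - 14*(-7))/(-25107) = -33204*1/218628520 + (169 + 98)*(-1/25107) = -8301/54657130 + 267*(-1/25107) = -8301/54657130 - 89/8369 = -4933955639/457425520970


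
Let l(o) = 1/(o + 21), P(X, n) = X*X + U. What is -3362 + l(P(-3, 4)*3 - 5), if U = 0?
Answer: -144565/43 ≈ -3362.0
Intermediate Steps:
P(X, n) = X**2 (P(X, n) = X*X + 0 = X**2 + 0 = X**2)
l(o) = 1/(21 + o)
-3362 + l(P(-3, 4)*3 - 5) = -3362 + 1/(21 + ((-3)**2*3 - 5)) = -3362 + 1/(21 + (9*3 - 5)) = -3362 + 1/(21 + (27 - 5)) = -3362 + 1/(21 + 22) = -3362 + 1/43 = -144565/43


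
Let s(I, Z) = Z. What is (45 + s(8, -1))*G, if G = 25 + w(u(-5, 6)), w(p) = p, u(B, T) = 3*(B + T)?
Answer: 1232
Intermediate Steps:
u(B, T) = 3*B + 3*T
G = 28 (G = 25 + (3*(-5) + 3*6) = 25 + (-15 + 18) = 25 + 3 = 28)
(45 + s(8, -1))*G = (45 - 1)*28 = 44*28 = 1232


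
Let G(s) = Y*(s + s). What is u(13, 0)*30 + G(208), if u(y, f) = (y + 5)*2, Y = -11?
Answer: -3496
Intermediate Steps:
u(y, f) = 10 + 2*y (u(y, f) = (5 + y)*2 = 10 + 2*y)
G(s) = -22*s (G(s) = -11*(s + s) = -22*s)
u(13, 0)*30 + G(208) = (10 + 2*13)*30 - 22*208 = (10 + 26)*30 - 4576 = 36*30 - 4576 = 1080 - 4576 = -3496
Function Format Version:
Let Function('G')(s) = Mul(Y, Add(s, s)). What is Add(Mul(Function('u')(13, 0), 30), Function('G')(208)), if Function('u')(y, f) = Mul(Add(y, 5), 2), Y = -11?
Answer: -3496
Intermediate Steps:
Function('u')(y, f) = Add(10, Mul(2, y)) (Function('u')(y, f) = Mul(Add(5, y), 2) = Add(10, Mul(2, y)))
Function('G')(s) = Mul(-22, s) (Function('G')(s) = Mul(-11, Add(s, s)) = Mul(-11, Mul(2, s)) = Mul(-22, s))
Add(Mul(Function('u')(13, 0), 30), Function('G')(208)) = Add(Mul(Add(10, Mul(2, 13)), 30), Mul(-22, 208)) = Add(Mul(Add(10, 26), 30), -4576) = Add(Mul(36, 30), -4576) = Add(1080, -4576) = -3496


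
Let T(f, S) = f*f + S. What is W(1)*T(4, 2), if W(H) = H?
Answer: 18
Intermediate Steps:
T(f, S) = S + f**2 (T(f, S) = f**2 + S = S + f**2)
W(1)*T(4, 2) = 1*(2 + 4**2) = 1*(2 + 16) = 1*18 = 18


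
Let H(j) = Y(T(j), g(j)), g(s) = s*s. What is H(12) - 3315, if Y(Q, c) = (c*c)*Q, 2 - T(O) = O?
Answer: -210675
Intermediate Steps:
T(O) = 2 - O
g(s) = s²
Y(Q, c) = Q*c² (Y(Q, c) = c²*Q = Q*c²)
H(j) = j⁴*(2 - j) (H(j) = (2 - j)*(j²)² = (2 - j)*j⁴ = j⁴*(2 - j))
H(12) - 3315 = 12⁴*(2 - 1*12) - 3315 = 20736*(2 - 12) - 3315 = 20736*(-10) - 3315 = -207360 - 3315 = -210675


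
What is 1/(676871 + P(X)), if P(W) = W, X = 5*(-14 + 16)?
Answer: 1/676881 ≈ 1.4774e-6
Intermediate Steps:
X = 10 (X = 5*2 = 10)
1/(676871 + P(X)) = 1/(676871 + 10) = 1/676881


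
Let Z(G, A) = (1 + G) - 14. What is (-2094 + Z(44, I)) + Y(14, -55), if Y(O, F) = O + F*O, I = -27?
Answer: -2819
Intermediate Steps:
Z(G, A) = -13 + G
(-2094 + Z(44, I)) + Y(14, -55) = (-2094 + (-13 + 44)) + 14*(1 - 55) = (-2094 + 31) + 14*(-54) = -2063 - 756 = -2819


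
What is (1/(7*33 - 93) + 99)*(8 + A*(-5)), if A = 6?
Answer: -150293/69 ≈ -2178.2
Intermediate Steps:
(1/(7*33 - 93) + 99)*(8 + A*(-5)) = (1/(7*33 - 93) + 99)*(8 + 6*(-5)) = (1/(231 - 93) + 99)*(8 - 30) = (1/138 + 99)*(-22) = (13663/138)*(-22) = -150293/69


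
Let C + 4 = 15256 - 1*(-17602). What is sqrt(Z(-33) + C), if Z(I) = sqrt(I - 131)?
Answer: sqrt(32854 + 2*I*sqrt(41)) ≈ 181.26 + 0.0353*I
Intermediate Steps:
C = 32854 (C = -4 + (15256 - 1*(-17602)) = -4 + (15256 + 17602) = -4 + 32858 = 32854)
Z(I) = sqrt(-131 + I)
sqrt(Z(-33) + C) = sqrt(sqrt(-131 - 33) + 32854) = sqrt(sqrt(-164) + 32854) = sqrt(2*I*sqrt(41) + 32854) = sqrt(32854 + 2*I*sqrt(41))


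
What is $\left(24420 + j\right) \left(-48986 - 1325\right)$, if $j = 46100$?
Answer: $-3547931720$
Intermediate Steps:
$\left(24420 + j\right) \left(-48986 - 1325\right) = \left(24420 + 46100\right) \left(-48986 - 1325\right) = 70520 \left(-50311\right) = -3547931720$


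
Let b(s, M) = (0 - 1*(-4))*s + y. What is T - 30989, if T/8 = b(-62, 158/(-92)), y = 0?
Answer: -32973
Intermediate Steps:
b(s, M) = 4*s (b(s, M) = (0 - 1*(-4))*s + 0 = (0 + 4)*s + 0 = 4*s + 0 = 4*s)
T = -1984 (T = 8*(4*(-62)) = 8*(-248) = -1984)
T - 30989 = -1984 - 30989 = -32973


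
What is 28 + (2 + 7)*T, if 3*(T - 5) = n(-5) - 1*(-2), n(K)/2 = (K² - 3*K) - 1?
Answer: 313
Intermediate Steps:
n(K) = -2 - 6*K + 2*K² (n(K) = 2*((K² - 3*K) - 1) = 2*(-1 + K² - 3*K) = -2 - 6*K + 2*K²)
T = 95/3 (T = 5 + ((-2 - 6*(-5) + 2*(-5)²) - 1*(-2))/3 = 5 + ((-2 + 30 + 2*25) + 2)/3 = 5 + ((-2 + 30 + 50) + 2)/3 = 5 + (78 + 2)/3 = 5 + (⅓)*80 = 5 + 80/3 = 95/3 ≈ 31.667)
28 + (2 + 7)*T = 28 + (2 + 7)*(95/3) = 28 + 9*(95/3) = 28 + 285 = 313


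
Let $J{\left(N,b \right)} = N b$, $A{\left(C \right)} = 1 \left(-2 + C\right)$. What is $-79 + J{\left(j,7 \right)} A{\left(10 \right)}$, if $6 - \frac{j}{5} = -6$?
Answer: $3281$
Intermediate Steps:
$j = 60$ ($j = 30 - -30 = 30 + 30 = 60$)
$A{\left(C \right)} = -2 + C$
$-79 + J{\left(j,7 \right)} A{\left(10 \right)} = -79 + 60 \cdot 7 \left(-2 + 10\right) = -79 + 420 \cdot 8 = -79 + 3360 = 3281$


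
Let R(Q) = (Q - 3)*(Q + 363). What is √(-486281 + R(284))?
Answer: I*√304474 ≈ 551.79*I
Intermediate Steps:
R(Q) = (-3 + Q)*(363 + Q)
√(-486281 + R(284)) = √(-486281 + (-1089 + 284² + 360*284)) = √(-486281 + (-1089 + 80656 + 102240)) = √(-486281 + 181807) = √(-304474) = I*√304474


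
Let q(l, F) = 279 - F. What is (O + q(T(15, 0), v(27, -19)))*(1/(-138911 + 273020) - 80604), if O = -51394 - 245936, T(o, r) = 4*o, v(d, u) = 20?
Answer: 3211254875245285/134109 ≈ 2.3945e+10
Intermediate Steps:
O = -297330
(O + q(T(15, 0), v(27, -19)))*(1/(-138911 + 273020) - 80604) = (-297330 + (279 - 1*20))*(1/(-138911 + 273020) - 80604) = (-297330 + (279 - 20))*(1/134109 - 80604) = (-297330 + 259)*(1/134109 - 80604) = -297071*(-10809721835/134109) = 3211254875245285/134109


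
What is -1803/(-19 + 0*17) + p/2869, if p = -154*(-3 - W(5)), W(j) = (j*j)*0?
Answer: 272715/2869 ≈ 95.056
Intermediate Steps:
W(j) = 0 (W(j) = j²*0 = 0)
p = 462 (p = -154*(-3 - 1*0) = -154*(-3 + 0) = -154*(-3) = 462)
-1803/(-19 + 0*17) + p/2869 = -1803/(-19 + 0*17) + 462/2869 = -1803/(-19 + 0) + 462*(1/2869) = -1803/(-19) + 462/2869 = -1803*(-1/19) + 462/2869 = 1803/19 + 462/2869 = 272715/2869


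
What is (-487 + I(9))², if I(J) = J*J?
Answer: 164836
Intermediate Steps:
I(J) = J²
(-487 + I(9))² = (-487 + 9²)² = (-487 + 81)² = (-406)² = 164836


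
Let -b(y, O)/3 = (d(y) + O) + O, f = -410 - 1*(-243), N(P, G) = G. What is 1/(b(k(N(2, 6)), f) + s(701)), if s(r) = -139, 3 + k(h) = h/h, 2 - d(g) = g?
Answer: 1/851 ≈ 0.0011751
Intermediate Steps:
d(g) = 2 - g
k(h) = -2 (k(h) = -3 + h/h = -3 + 1 = -2)
f = -167 (f = -410 + 243 = -167)
b(y, O) = -6 - 6*O + 3*y (b(y, O) = -3*(((2 - y) + O) + O) = -3*((2 + O - y) + O) = -3*(2 - y + 2*O) = -6 - 6*O + 3*y)
1/(b(k(N(2, 6)), f) + s(701)) = 1/((-6 - 6*(-167) + 3*(-2)) - 139) = 1/((-6 + 1002 - 6) - 139) = 1/(990 - 139) = 1/851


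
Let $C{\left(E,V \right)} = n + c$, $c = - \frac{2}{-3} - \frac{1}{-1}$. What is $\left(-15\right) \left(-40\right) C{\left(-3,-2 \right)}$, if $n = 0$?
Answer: $1000$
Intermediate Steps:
$c = \frac{5}{3}$ ($c = \left(-2\right) \left(- \frac{1}{3}\right) - -1 = \frac{2}{3} + 1 = \frac{5}{3} \approx 1.6667$)
$C{\left(E,V \right)} = \frac{5}{3}$ ($C{\left(E,V \right)} = 0 + \frac{5}{3} = \frac{5}{3}$)
$\left(-15\right) \left(-40\right) C{\left(-3,-2 \right)} = \left(-15\right) \left(-40\right) \frac{5}{3} = 600 \cdot \frac{5}{3} = 1000$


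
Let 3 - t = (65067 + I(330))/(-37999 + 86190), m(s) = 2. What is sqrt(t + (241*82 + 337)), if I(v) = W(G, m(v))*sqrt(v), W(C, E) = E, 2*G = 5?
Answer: sqrt(46681195969265 - 96382*sqrt(330))/48191 ≈ 141.78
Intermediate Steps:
G = 5/2 (G = (1/2)*5 = 5/2 ≈ 2.5000)
I(v) = 2*sqrt(v)
t = 79506/48191 - 2*sqrt(330)/48191 (t = 3 - (65067 + 2*sqrt(330))/(-37999 + 86190) = 3 - (65067 + 2*sqrt(330))/48191 = 3 - (65067/48191 + 2*sqrt(330)/48191) = 3 + (-65067/48191 - 2*sqrt(330)/48191) = 79506/48191 - 2*sqrt(330)/48191 ≈ 1.6491)
sqrt(t + (241*82 + 337)) = sqrt((79506/48191 - 2*sqrt(330)/48191) + (241*82 + 337)) = sqrt((79506/48191 - 2*sqrt(330)/48191) + (19762 + 337)) = sqrt((79506/48191 - 2*sqrt(330)/48191) + 20099) = sqrt(968670415/48191 - 2*sqrt(330)/48191)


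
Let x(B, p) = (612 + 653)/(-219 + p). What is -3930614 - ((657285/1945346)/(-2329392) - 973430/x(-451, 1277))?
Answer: -51781445729107489667/16615402501984 ≈ -3.1165e+6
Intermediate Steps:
x(B, p) = 1265/(-219 + p)
-3930614 - ((657285/1945346)/(-2329392) - 973430/x(-451, 1277)) = -3930614 - ((657285/1945346)/(-2329392) - 973430/(1265/(-219 + 1277))) = -3930614 - ((657285*(1/1945346))*(-1/2329392) - 973430/(1265/1058)) = -3930614 - ((657285/1945346)*(-1/2329392) - 973430/(1265*(1/1058))) = -3930614 - (-219095/1510491136544 - 973430/55/46) = -3930614 - (-219095/1510491136544 - 973430*46/55) = -3930614 - (-219095/1510491136544 - 8955556/11) = -3930614 - 1*(-13527287960825848509/16615402501984) = -3930614 + 13527287960825848509/16615402501984 = -51781445729107489667/16615402501984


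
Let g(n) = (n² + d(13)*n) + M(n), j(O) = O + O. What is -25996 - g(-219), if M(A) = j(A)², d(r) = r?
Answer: -262954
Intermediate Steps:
j(O) = 2*O
M(A) = 4*A² (M(A) = (2*A)² = 4*A²)
g(n) = 5*n² + 13*n (g(n) = (n² + 13*n) + 4*n² = 5*n² + 13*n)
-25996 - g(-219) = -25996 - (-219)*(13 + 5*(-219)) = -25996 - (-219)*(13 - 1095) = -25996 - (-219)*(-1082) = -25996 - 1*236958 = -25996 - 236958 = -262954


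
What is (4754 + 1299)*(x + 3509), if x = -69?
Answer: 20822320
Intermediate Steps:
(4754 + 1299)*(x + 3509) = (4754 + 1299)*(-69 + 3509) = 6053*3440 = 20822320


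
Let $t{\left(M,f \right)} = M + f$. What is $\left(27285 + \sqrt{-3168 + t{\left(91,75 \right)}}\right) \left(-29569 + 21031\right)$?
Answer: $-232959330 - 8538 i \sqrt{3002} \approx -2.3296 \cdot 10^{8} - 4.678 \cdot 10^{5} i$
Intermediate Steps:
$\left(27285 + \sqrt{-3168 + t{\left(91,75 \right)}}\right) \left(-29569 + 21031\right) = \left(27285 + \sqrt{-3168 + \left(91 + 75\right)}\right) \left(-29569 + 21031\right) = \left(27285 + \sqrt{-3168 + 166}\right) \left(-8538\right) = \left(27285 + \sqrt{-3002}\right) \left(-8538\right) = \left(27285 + i \sqrt{3002}\right) \left(-8538\right) = -232959330 - 8538 i \sqrt{3002}$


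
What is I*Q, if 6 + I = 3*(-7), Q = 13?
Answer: -351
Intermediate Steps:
I = -27 (I = -6 + 3*(-7) = -6 - 21 = -27)
I*Q = -27*13 = -351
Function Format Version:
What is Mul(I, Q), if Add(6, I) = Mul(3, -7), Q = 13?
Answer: -351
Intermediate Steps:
I = -27 (I = Add(-6, Mul(3, -7)) = Add(-6, -21) = -27)
Mul(I, Q) = Mul(-27, 13) = -351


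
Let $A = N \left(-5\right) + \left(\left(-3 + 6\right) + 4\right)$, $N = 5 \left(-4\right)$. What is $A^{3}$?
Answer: $1225043$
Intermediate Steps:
$N = -20$
$A = 107$ ($A = \left(-20\right) \left(-5\right) + \left(\left(-3 + 6\right) + 4\right) = 100 + \left(3 + 4\right) = 100 + 7 = 107$)
$A^{3} = 107^{3} = 1225043$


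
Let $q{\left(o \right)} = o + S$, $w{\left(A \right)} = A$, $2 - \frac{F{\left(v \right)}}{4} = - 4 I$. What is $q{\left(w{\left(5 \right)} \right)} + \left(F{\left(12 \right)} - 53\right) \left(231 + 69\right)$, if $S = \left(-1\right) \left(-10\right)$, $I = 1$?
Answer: $-8685$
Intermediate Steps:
$F{\left(v \right)} = 24$ ($F{\left(v \right)} = 8 - 4 \left(\left(-4\right) 1\right) = 8 - -16 = 8 + 16 = 24$)
$S = 10$
$q{\left(o \right)} = 10 + o$ ($q{\left(o \right)} = o + 10 = 10 + o$)
$q{\left(w{\left(5 \right)} \right)} + \left(F{\left(12 \right)} - 53\right) \left(231 + 69\right) = \left(10 + 5\right) + \left(24 - 53\right) \left(231 + 69\right) = 15 - 8700 = -8685$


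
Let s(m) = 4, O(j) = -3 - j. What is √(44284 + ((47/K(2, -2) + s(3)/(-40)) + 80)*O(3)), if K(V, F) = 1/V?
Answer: √1081015/5 ≈ 207.94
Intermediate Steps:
√(44284 + ((47/K(2, -2) + s(3)/(-40)) + 80)*O(3)) = √(44284 + ((47/(1/2) + 4/(-40)) + 80)*(-3 - 1*3)) = √(44284 + ((47/(½) + 4*(-1/40)) + 80)*(-3 - 3)) = √(44284 + ((47*2 - ⅒) + 80)*(-6)) = √(44284 + ((94 - ⅒) + 80)*(-6)) = √(44284 + (939/10 + 80)*(-6)) = √(44284 + (1739/10)*(-6)) = √(44284 - 5217/5) = √(216203/5) = √1081015/5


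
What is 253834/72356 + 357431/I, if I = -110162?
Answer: 262572959/996360209 ≈ 0.26353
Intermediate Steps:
253834/72356 + 357431/I = 253834/72356 + 357431/(-110162) = 253834*(1/72356) + 357431*(-1/110162) = 126917/36178 - 357431/110162 = 262572959/996360209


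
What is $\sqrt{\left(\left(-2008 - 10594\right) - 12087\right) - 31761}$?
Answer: $5 i \sqrt{2258} \approx 237.59 i$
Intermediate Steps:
$\sqrt{\left(\left(-2008 - 10594\right) - 12087\right) - 31761} = \sqrt{\left(-12602 - 12087\right) - 31761} = \sqrt{-24689 - 31761} = \sqrt{-56450} = 5 i \sqrt{2258}$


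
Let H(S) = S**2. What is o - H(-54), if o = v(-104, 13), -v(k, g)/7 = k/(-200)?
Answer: -72991/25 ≈ -2919.6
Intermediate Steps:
v(k, g) = 7*k/200 (v(k, g) = -7*k/(-200) = -7*k*(-1)/200 = -(-7)*k/200 = 7*k/200)
o = -91/25 (o = (7/200)*(-104) = -91/25 ≈ -3.6400)
o - H(-54) = -91/25 - 1*(-54)**2 = -91/25 - 1*2916 = -91/25 - 2916 = -72991/25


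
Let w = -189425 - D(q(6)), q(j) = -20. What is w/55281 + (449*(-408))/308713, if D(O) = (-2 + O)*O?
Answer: -68740830697/17065963353 ≈ -4.0279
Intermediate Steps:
D(O) = O*(-2 + O)
w = -189865 (w = -189425 - (-20)*(-2 - 20) = -189425 - (-20)*(-22) = -189425 - 1*440 = -189425 - 440 = -189865)
w/55281 + (449*(-408))/308713 = -189865/55281 + (449*(-408))/308713 = -189865*1/55281 - 183192*1/308713 = -189865/55281 - 183192/308713 = -68740830697/17065963353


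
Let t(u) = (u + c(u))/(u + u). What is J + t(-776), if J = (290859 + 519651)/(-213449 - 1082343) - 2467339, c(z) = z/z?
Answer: -310124355190881/125691824 ≈ -2.4673e+6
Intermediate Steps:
c(z) = 1
J = -1598579473999/647896 (J = 810510/(-1295792) - 2467339 = 810510*(-1/1295792) - 2467339 = -405255/647896 - 2467339 = -1598579473999/647896 ≈ -2.4673e+6)
t(u) = (1 + u)/(2*u) (t(u) = (u + 1)/(u + u) = (1 + u)/((2*u)) = (1 + u)*(1/(2*u)) = (1 + u)/(2*u))
J + t(-776) = -1598579473999/647896 + (½)*(1 - 776)/(-776) = -1598579473999/647896 + (½)*(-1/776)*(-775) = -1598579473999/647896 + 775/1552 = -310124355190881/125691824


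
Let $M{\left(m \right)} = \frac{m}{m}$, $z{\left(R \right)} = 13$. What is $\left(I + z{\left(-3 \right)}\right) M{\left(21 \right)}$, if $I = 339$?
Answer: $352$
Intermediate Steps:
$M{\left(m \right)} = 1$
$\left(I + z{\left(-3 \right)}\right) M{\left(21 \right)} = \left(339 + 13\right) 1 = 352 \cdot 1 = 352$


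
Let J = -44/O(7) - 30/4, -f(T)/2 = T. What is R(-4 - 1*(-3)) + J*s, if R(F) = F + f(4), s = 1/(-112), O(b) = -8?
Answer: -503/56 ≈ -8.9821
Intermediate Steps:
f(T) = -2*T
s = -1/112 ≈ -0.0089286
J = -2 (J = -44/(-8) - 30/4 = -44*(-⅛) - 30*¼ = 11/2 - 15/2 = -2)
R(F) = -8 + F (R(F) = F - 2*4 = F - 8 = -8 + F)
R(-4 - 1*(-3)) + J*s = (-8 + (-4 - 1*(-3))) - 2*(-1/112) = (-8 + (-4 + 3)) + 1/56 = (-8 - 1) + 1/56 = -9 + 1/56 = -503/56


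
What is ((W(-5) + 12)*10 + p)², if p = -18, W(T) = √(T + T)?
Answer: 9404 + 2040*I*√10 ≈ 9404.0 + 6451.0*I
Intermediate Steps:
W(T) = √2*√T (W(T) = √(2*T) = √2*√T)
((W(-5) + 12)*10 + p)² = ((√2*√(-5) + 12)*10 - 18)² = ((√2*(I*√5) + 12)*10 - 18)² = ((I*√10 + 12)*10 - 18)² = ((12 + I*√10)*10 - 18)² = ((120 + 10*I*√10) - 18)² = (102 + 10*I*√10)²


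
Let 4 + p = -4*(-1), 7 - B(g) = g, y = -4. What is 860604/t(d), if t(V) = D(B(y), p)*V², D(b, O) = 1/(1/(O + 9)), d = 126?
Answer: 71717/11907 ≈ 6.0231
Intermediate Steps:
B(g) = 7 - g
p = 0 (p = -4 - 4*(-1) = -4 + 4 = 0)
D(b, O) = 9 + O (D(b, O) = 1/(1/(9 + O)) = 9 + O)
t(V) = 9*V² (t(V) = (9 + 0)*V² = 9*V²)
860604/t(d) = 860604/((9*126²)) = 860604/((9*15876)) = 860604/142884 = 860604*(1/142884) = 71717/11907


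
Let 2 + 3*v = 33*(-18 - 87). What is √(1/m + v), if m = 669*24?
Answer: I*√8275700818/2676 ≈ 33.995*I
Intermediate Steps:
v = -3467/3 (v = -⅔ + (33*(-18 - 87))/3 = -⅔ + (33*(-105))/3 = -⅔ + (⅓)*(-3465) = -⅔ - 1155 = -3467/3 ≈ -1155.7)
m = 16056
√(1/m + v) = √(1/16056 - 3467/3) = √(-18555383/16056) = I*√8275700818/2676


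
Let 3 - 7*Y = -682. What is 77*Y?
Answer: 7535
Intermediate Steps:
Y = 685/7 (Y = 3/7 - ⅐*(-682) = 3/7 + 682/7 = 685/7 ≈ 97.857)
77*Y = 77*(685/7) = 7535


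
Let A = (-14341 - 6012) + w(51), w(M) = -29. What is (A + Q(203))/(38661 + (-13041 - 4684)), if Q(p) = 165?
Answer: -20217/20936 ≈ -0.96566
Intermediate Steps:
A = -20382 (A = (-14341 - 6012) - 29 = -20353 - 29 = -20382)
(A + Q(203))/(38661 + (-13041 - 4684)) = (-20382 + 165)/(38661 + (-13041 - 4684)) = -20217/(38661 - 17725) = -20217/20936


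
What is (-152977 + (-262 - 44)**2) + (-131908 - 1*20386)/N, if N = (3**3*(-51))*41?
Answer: -3350062543/56457 ≈ -59338.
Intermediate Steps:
N = -56457 (N = (27*(-51))*41 = -1377*41 = -56457)
(-152977 + (-262 - 44)**2) + (-131908 - 1*20386)/N = (-152977 + (-262 - 44)**2) + (-131908 - 1*20386)/(-56457) = (-152977 + (-306)**2) + (-131908 - 20386)*(-1/56457) = (-152977 + 93636) - 152294*(-1/56457) = -59341 + 152294/56457 = -3350062543/56457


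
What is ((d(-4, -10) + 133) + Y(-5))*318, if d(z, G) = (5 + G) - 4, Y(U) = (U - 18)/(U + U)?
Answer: 200817/5 ≈ 40163.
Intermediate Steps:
Y(U) = (-18 + U)/(2*U) (Y(U) = (-18 + U)/((2*U)) = (-18 + U)*(1/(2*U)) = (-18 + U)/(2*U))
d(z, G) = 1 + G
((d(-4, -10) + 133) + Y(-5))*318 = (((1 - 10) + 133) + (½)*(-18 - 5)/(-5))*318 = ((-9 + 133) + (½)*(-⅕)*(-23))*318 = (124 + 23/10)*318 = (1263/10)*318 = 200817/5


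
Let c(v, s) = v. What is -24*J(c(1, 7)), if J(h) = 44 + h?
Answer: -1080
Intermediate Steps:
-24*J(c(1, 7)) = -24*(44 + 1) = -24*45 = -1080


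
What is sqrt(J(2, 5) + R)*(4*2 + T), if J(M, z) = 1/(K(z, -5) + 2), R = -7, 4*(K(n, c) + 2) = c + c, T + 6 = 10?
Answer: 12*I*sqrt(185)/5 ≈ 32.644*I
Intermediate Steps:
T = 4 (T = -6 + 10 = 4)
K(n, c) = -2 + c/2 (K(n, c) = -2 + (c + c)/4 = -2 + (2*c)/4 = -2 + c/2)
J(M, z) = -2/5 (J(M, z) = 1/((-2 + (1/2)*(-5)) + 2) = 1/((-2 - 5/2) + 2) = 1/(-9/2 + 2) = 1/(-5/2) = -2/5)
sqrt(J(2, 5) + R)*(4*2 + T) = sqrt(-2/5 - 7)*(4*2 + 4) = sqrt(-37/5)*(8 + 4) = (I*sqrt(185)/5)*12 = 12*I*sqrt(185)/5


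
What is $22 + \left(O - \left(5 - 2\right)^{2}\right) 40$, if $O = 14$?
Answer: $222$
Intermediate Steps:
$22 + \left(O - \left(5 - 2\right)^{2}\right) 40 = 22 + \left(14 - \left(5 - 2\right)^{2}\right) 40 = 22 + \left(14 - 3^{2}\right) 40 = 22 + \left(14 - 9\right) 40 = 22 + 5 \cdot 40 = 22 + 200 = 222$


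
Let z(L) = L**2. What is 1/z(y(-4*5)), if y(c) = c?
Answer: 1/400 ≈ 0.0025000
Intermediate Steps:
1/z(y(-4*5)) = 1/((-4*5)**2) = 1/((-20)**2) = 1/400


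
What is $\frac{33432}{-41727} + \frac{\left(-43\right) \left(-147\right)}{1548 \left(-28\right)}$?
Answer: $- \frac{90325}{95376} \approx -0.94704$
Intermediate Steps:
$\frac{33432}{-41727} + \frac{\left(-43\right) \left(-147\right)}{1548 \left(-28\right)} = 33432 \left(- \frac{1}{41727}\right) + \frac{6321}{-43344} = - \frac{1592}{1987} + 6321 \left(- \frac{1}{43344}\right) = - \frac{1592}{1987} - \frac{7}{48} = - \frac{90325}{95376}$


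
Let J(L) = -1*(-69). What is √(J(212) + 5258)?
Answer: √5327 ≈ 72.986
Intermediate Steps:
J(L) = 69
√(J(212) + 5258) = √(69 + 5258) = √5327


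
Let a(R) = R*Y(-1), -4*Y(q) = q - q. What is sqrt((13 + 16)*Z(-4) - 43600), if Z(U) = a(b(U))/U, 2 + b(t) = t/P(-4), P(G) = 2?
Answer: 20*I*sqrt(109) ≈ 208.81*I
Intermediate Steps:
Y(q) = 0 (Y(q) = -(q - q)/4 = -1/4*0 = 0)
b(t) = -2 + t/2
a(R) = 0 (a(R) = R*0 = 0)
Z(U) = 0 (Z(U) = 0/U = 0)
sqrt((13 + 16)*Z(-4) - 43600) = sqrt((13 + 16)*0 - 43600) = sqrt(29*0 - 43600) = sqrt(0 - 43600) = sqrt(-43600) = 20*I*sqrt(109)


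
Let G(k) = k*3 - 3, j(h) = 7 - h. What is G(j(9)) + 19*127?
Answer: 2404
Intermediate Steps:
G(k) = -3 + 3*k (G(k) = 3*k - 3 = -3 + 3*k)
G(j(9)) + 19*127 = (-3 + 3*(7 - 1*9)) + 19*127 = (-3 + 3*(7 - 9)) + 2413 = (-3 + 3*(-2)) + 2413 = (-3 - 6) + 2413 = -9 + 2413 = 2404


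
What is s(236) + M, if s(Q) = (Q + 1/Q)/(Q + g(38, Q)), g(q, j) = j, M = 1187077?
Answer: 132230936881/111392 ≈ 1.1871e+6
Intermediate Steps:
s(Q) = (Q + 1/Q)/(2*Q) (s(Q) = (Q + 1/Q)/(Q + Q) = (Q + 1/Q)/((2*Q)) = (Q + 1/Q)*(1/(2*Q)) = (Q + 1/Q)/(2*Q))
s(236) + M = (1/2)*(1 + 236**2)/236**2 + 1187077 = (1/2)*(1/55696)*(1 + 55696) + 1187077 = (1/2)*(1/55696)*55697 + 1187077 = 55697/111392 + 1187077 = 132230936881/111392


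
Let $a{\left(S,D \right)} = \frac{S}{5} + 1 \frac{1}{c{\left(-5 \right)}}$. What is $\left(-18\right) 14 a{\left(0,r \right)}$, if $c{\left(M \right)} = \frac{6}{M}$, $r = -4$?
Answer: $210$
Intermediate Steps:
$a{\left(S,D \right)} = - \frac{5}{6} + \frac{S}{5}$ ($a{\left(S,D \right)} = \frac{S}{5} + 1 \frac{1}{6 \frac{1}{-5}} = S \frac{1}{5} + 1 \frac{1}{6 \left(- \frac{1}{5}\right)} = \frac{S}{5} + 1 \frac{1}{- \frac{6}{5}} = \frac{S}{5} + 1 \left(- \frac{5}{6}\right) = \frac{S}{5} - \frac{5}{6} = - \frac{5}{6} + \frac{S}{5}$)
$\left(-18\right) 14 a{\left(0,r \right)} = \left(-18\right) 14 \left(- \frac{5}{6} + \frac{1}{5} \cdot 0\right) = - 252 \left(- \frac{5}{6} + 0\right) = \left(-252\right) \left(- \frac{5}{6}\right) = 210$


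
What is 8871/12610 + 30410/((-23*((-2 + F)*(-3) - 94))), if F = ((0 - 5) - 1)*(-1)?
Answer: 202548799/15371590 ≈ 13.177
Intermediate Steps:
F = 6 (F = (-5 - 1)*(-1) = -6*(-1) = 6)
8871/12610 + 30410/((-23*((-2 + F)*(-3) - 94))) = 8871/12610 + 30410/((-23*((-2 + 6)*(-3) - 94))) = 8871*(1/12610) + 30410/((-23*(4*(-3) - 94))) = 8871/12610 + 30410/((-23*(-12 - 94))) = 8871/12610 + 30410/((-23*(-106))) = 8871/12610 + 30410/2438 = 8871/12610 + 30410*(1/2438) = 8871/12610 + 15205/1219 = 202548799/15371590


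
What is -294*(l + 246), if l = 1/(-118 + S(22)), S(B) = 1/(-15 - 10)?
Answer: -213420774/2951 ≈ -72322.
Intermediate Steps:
S(B) = -1/25 (S(B) = 1/(-25) = -1/25)
l = -25/2951 (l = 1/(-118 - 1/25) = 1/(-2951/25) = -25/2951 ≈ -0.0084717)
-294*(l + 246) = -294*(-25/2951 + 246) = -294*725921/2951 = -213420774/2951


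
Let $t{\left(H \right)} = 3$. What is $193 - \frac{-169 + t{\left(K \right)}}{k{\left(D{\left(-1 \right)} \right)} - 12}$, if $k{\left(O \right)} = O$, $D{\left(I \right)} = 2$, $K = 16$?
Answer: $\frac{882}{5} \approx 176.4$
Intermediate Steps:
$193 - \frac{-169 + t{\left(K \right)}}{k{\left(D{\left(-1 \right)} \right)} - 12} = 193 - \frac{-169 + 3}{2 - 12} = 193 - - \frac{166}{-10} = 193 - \left(-166\right) \left(- \frac{1}{10}\right) = 193 - \frac{83}{5} = \frac{882}{5}$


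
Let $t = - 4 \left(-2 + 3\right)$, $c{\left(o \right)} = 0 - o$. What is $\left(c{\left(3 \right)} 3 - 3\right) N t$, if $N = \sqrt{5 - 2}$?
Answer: $48 \sqrt{3} \approx 83.138$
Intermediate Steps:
$c{\left(o \right)} = - o$
$t = -4$ ($t = \left(-4\right) 1 = -4$)
$N = \sqrt{3} \approx 1.732$
$\left(c{\left(3 \right)} 3 - 3\right) N t = \left(\left(-1\right) 3 \cdot 3 - 3\right) \sqrt{3} \left(-4\right) = \left(\left(-3\right) 3 - 3\right) \sqrt{3} \left(-4\right) = \left(-9 - 3\right) \sqrt{3} \left(-4\right) = - 12 \sqrt{3} \left(-4\right) = 48 \sqrt{3}$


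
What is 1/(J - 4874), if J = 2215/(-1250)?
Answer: -250/1218943 ≈ -0.00020510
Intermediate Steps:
J = -443/250 (J = 2215*(-1/1250) = -443/250 ≈ -1.7720)
1/(J - 4874) = 1/(-443/250 - 4874) = 1/(-1218943/250) = -250/1218943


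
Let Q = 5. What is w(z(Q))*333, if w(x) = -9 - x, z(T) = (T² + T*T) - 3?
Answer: -18648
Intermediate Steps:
z(T) = -3 + 2*T² (z(T) = (T² + T²) - 3 = 2*T² - 3 = -3 + 2*T²)
w(z(Q))*333 = (-9 - (-3 + 2*5²))*333 = (-9 - (-3 + 2*25))*333 = (-9 - (-3 + 50))*333 = (-9 - 1*47)*333 = (-9 - 47)*333 = -56*333 = -18648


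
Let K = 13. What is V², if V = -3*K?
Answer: 1521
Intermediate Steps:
V = -39 (V = -3*13 = -39)
V² = (-39)² = 1521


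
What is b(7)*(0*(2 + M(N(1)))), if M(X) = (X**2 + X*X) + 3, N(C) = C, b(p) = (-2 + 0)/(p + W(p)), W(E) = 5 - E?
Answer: 0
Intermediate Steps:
b(p) = -2/5 (b(p) = (-2 + 0)/(p + (5 - p)) = -2/5)
M(X) = 3 + 2*X**2 (M(X) = (X**2 + X**2) + 3 = 2*X**2 + 3 = 3 + 2*X**2)
b(7)*(0*(2 + M(N(1)))) = -0*(2 + (3 + 2*1**2)) = -0*(2 + (3 + 2*1)) = -0*(2 + (3 + 2)) = -0*(2 + 5) = -0*7 = -2/5*0 = 0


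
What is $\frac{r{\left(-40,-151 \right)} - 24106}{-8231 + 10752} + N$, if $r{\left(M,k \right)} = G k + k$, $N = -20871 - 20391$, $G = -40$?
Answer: $- \frac{104039719}{2521} \approx -41269.0$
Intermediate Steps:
$N = -41262$ ($N = -20871 - 20391 = -41262$)
$r{\left(M,k \right)} = - 39 k$ ($r{\left(M,k \right)} = - 40 k + k = - 39 k$)
$\frac{r{\left(-40,-151 \right)} - 24106}{-8231 + 10752} + N = \frac{\left(-39\right) \left(-151\right) - 24106}{-8231 + 10752} - 41262 = \frac{5889 - 24106}{2521} - 41262 = \left(-18217\right) \frac{1}{2521} - 41262 = - \frac{18217}{2521} - 41262 = - \frac{104039719}{2521}$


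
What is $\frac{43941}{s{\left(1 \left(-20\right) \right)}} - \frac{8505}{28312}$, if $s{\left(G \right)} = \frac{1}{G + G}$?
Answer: $- \frac{49762312185}{28312} \approx -1.7576 \cdot 10^{6}$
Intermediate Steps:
$s{\left(G \right)} = \frac{1}{2 G}$
$\frac{43941}{s{\left(1 \left(-20\right) \right)}} - \frac{8505}{28312} = \frac{43941}{\frac{1}{2} \frac{1}{1 \left(-20\right)}} - \frac{8505}{28312} = \frac{43941}{\frac{1}{2} \frac{1}{-20}} - \frac{8505}{28312} = \frac{43941}{\frac{1}{2} \left(- \frac{1}{20}\right)} - \frac{8505}{28312} = \frac{43941}{- \frac{1}{40}} - \frac{8505}{28312} = 43941 \left(-40\right) - \frac{8505}{28312} = -1757640 - \frac{8505}{28312} = - \frac{49762312185}{28312}$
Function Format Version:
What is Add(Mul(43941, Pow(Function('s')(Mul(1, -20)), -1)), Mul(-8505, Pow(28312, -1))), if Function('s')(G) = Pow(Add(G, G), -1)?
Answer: Rational(-49762312185, 28312) ≈ -1.7576e+6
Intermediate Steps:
Function('s')(G) = Mul(Rational(1, 2), Pow(G, -1)) (Function('s')(G) = Pow(Mul(2, G), -1) = Mul(Rational(1, 2), Pow(G, -1)))
Add(Mul(43941, Pow(Function('s')(Mul(1, -20)), -1)), Mul(-8505, Pow(28312, -1))) = Add(Mul(43941, Pow(Mul(Rational(1, 2), Pow(Mul(1, -20), -1)), -1)), Mul(-8505, Pow(28312, -1))) = Add(Mul(43941, Pow(Mul(Rational(1, 2), Pow(-20, -1)), -1)), Mul(-8505, Rational(1, 28312))) = Add(Mul(43941, Pow(Mul(Rational(1, 2), Rational(-1, 20)), -1)), Rational(-8505, 28312)) = Add(Mul(43941, Pow(Rational(-1, 40), -1)), Rational(-8505, 28312)) = Add(Mul(43941, -40), Rational(-8505, 28312)) = Add(-1757640, Rational(-8505, 28312)) = Rational(-49762312185, 28312)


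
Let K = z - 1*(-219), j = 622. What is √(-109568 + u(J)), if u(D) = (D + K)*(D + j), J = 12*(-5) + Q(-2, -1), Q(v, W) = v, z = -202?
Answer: 4*I*√8423 ≈ 367.11*I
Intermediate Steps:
J = -62 (J = 12*(-5) - 2 = -60 - 2 = -62)
K = 17 (K = -202 - 1*(-219) = -202 + 219 = 17)
u(D) = (17 + D)*(622 + D) (u(D) = (D + 17)*(D + 622) = (17 + D)*(622 + D))
√(-109568 + u(J)) = √(-109568 + (10574 + (-62)² + 639*(-62))) = √(-109568 + (10574 + 3844 - 39618)) = √(-109568 - 25200) = √(-134768) = 4*I*√8423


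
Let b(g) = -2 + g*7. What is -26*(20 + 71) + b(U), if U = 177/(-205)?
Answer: -486679/205 ≈ -2374.0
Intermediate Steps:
U = -177/205 (U = 177*(-1/205) = -177/205 ≈ -0.86341)
b(g) = -2 + 7*g
-26*(20 + 71) + b(U) = -26*(20 + 71) + (-2 + 7*(-177/205)) = -26*91 + (-2 - 1239/205) = -2366 - 1649/205 = -486679/205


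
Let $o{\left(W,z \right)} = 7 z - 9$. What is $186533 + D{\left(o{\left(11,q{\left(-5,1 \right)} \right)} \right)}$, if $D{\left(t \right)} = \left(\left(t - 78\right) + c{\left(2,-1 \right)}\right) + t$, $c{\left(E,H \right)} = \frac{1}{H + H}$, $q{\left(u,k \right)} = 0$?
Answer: $\frac{372873}{2} \approx 1.8644 \cdot 10^{5}$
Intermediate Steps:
$c{\left(E,H \right)} = \frac{1}{2 H}$
$o{\left(W,z \right)} = -9 + 7 z$
$D{\left(t \right)} = - \frac{157}{2} + 2 t$ ($D{\left(t \right)} = \left(\left(t - 78\right) + \frac{1}{2 \left(-1\right)}\right) + t = \left(\left(-78 + t\right) + \frac{1}{2} \left(-1\right)\right) + t = \left(\left(-78 + t\right) - \frac{1}{2}\right) + t = \left(- \frac{157}{2} + t\right) + t = - \frac{157}{2} + 2 t$)
$186533 + D{\left(o{\left(11,q{\left(-5,1 \right)} \right)} \right)} = 186533 - \left(\frac{157}{2} - 2 \left(-9 + 7 \cdot 0\right)\right) = 186533 - \left(\frac{157}{2} - 2 \left(-9 + 0\right)\right) = 186533 + \left(- \frac{157}{2} + 2 \left(-9\right)\right) = 186533 - \frac{193}{2} = \frac{372873}{2}$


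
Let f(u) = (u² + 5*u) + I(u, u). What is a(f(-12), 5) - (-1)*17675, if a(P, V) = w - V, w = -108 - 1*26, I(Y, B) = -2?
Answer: 17536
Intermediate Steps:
w = -134 (w = -108 - 26 = -134)
f(u) = -2 + u² + 5*u (f(u) = (u² + 5*u) - 2 = -2 + u² + 5*u)
a(P, V) = -134 - V
a(f(-12), 5) - (-1)*17675 = (-134 - 1*5) - (-1)*17675 = (-134 - 5) - 1*(-17675) = -139 + 17675 = 17536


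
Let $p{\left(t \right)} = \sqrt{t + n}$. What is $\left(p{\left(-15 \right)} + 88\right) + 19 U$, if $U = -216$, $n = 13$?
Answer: $-4016 + i \sqrt{2} \approx -4016.0 + 1.4142 i$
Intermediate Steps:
$p{\left(t \right)} = \sqrt{13 + t}$ ($p{\left(t \right)} = \sqrt{t + 13} = \sqrt{13 + t}$)
$\left(p{\left(-15 \right)} + 88\right) + 19 U = \left(\sqrt{13 - 15} + 88\right) + 19 \left(-216\right) = \left(\sqrt{-2} + 88\right) - 4104 = \left(i \sqrt{2} + 88\right) - 4104 = \left(88 + i \sqrt{2}\right) - 4104 = -4016 + i \sqrt{2}$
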